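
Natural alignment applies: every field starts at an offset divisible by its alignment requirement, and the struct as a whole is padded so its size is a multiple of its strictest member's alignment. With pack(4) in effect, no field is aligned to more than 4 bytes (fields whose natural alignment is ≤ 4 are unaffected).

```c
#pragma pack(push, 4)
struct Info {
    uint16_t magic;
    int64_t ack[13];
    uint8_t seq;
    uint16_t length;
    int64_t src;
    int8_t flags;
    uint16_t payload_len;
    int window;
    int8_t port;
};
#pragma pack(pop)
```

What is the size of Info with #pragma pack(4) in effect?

132

0..2  magic  (2B, 2-aligned)
2..4  -- padding (2B)
4..108  ack  (104B, 4-aligned)
108..109  seq  (1B, 1-aligned)
109..110  -- padding (1B)
110..112  length  (2B, 2-aligned)
112..120  src  (8B, 4-aligned)
120..121  flags  (1B, 1-aligned)
121..122  -- padding (1B)
122..124  payload_len  (2B, 2-aligned)
124..128  window  (4B, 4-aligned)
128..129  port  (1B, 1-aligned)
129..132  -- tail padding (3B)
sizeof = 132, alignof = 4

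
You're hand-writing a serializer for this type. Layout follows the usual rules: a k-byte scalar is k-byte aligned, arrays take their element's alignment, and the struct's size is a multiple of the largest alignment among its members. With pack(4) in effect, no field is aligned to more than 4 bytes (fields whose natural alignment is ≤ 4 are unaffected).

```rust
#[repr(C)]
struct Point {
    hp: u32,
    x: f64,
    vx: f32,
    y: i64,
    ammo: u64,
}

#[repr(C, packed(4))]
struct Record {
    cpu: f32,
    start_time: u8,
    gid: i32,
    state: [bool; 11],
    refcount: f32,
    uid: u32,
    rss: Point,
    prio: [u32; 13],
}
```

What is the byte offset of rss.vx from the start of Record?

48

Point: 0..4  hp  (4B, 4-aligned); 4..8  -- padding (4B); 8..16  x  (8B, 8-aligned); 16..20  vx  (4B, 4-aligned); 20..24  -- padding (4B); 24..32  y  (8B, 8-aligned); 32..40  ammo  (8B, 8-aligned); sizeof = 40, alignof = 8
0..4  cpu  (4B, 4-aligned)
4..5  start_time  (1B, 1-aligned)
5..8  -- padding (3B)
8..12  gid  (4B, 4-aligned)
12..23  state  (11B, 1-aligned)
23..24  -- padding (1B)
24..28  refcount  (4B, 4-aligned)
28..32  uid  (4B, 4-aligned)
32..72  rss  (40B, 4-aligned)
within Point: vx at 16
32 + 16 = 48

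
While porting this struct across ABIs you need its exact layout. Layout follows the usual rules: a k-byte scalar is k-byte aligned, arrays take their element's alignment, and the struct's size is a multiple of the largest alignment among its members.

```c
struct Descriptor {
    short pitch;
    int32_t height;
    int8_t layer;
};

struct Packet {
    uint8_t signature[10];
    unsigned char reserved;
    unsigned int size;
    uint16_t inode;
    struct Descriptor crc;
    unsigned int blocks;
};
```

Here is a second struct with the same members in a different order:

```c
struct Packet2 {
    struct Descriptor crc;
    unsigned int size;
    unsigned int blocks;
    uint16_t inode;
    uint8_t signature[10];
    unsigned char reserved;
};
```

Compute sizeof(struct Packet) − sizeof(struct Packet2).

Descriptor: @0: pitch [2B, align 2] → 2; +2 pad (align 4); @4: height [4B, align 4] → 8; @8: layer [1B, align 1] → 9; +3 tail pad (align 4); size 12, align 4
@0: signature [10B, align 1] → 10
@10: reserved [1B, align 1] → 11
+1 pad (align 4)
@12: size [4B, align 4] → 16
@16: inode [2B, align 2] → 18
+2 pad (align 4)
@20: crc [12B, align 4] → 32
@32: blocks [4B, align 4] → 36
size 36, align 4
— Packet2 —
@0: crc [12B, align 4] → 12
@12: size [4B, align 4] → 16
@16: blocks [4B, align 4] → 20
@20: inode [2B, align 2] → 22
@22: signature [10B, align 1] → 32
@32: reserved [1B, align 1] → 33
+3 tail pad (align 4)
size 36, align 4
36 − 36 = 0

0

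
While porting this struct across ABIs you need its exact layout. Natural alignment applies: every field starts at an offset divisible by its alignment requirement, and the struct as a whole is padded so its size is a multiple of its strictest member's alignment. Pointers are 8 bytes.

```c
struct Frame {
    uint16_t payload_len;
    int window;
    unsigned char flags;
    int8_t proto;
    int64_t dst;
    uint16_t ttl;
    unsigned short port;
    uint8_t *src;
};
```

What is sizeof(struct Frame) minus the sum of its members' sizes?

12

0..2  payload_len  (2B, 2-aligned)
2..4  -- padding (2B)
4..8  window  (4B, 4-aligned)
8..9  flags  (1B, 1-aligned)
9..10  proto  (1B, 1-aligned)
10..16  -- padding (6B)
16..24  dst  (8B, 8-aligned)
24..26  ttl  (2B, 2-aligned)
26..28  port  (2B, 2-aligned)
28..32  -- padding (4B)
32..40  src  (8B, 8-aligned)
sizeof = 40, alignof = 8
data bytes 28, size 40 → padding 12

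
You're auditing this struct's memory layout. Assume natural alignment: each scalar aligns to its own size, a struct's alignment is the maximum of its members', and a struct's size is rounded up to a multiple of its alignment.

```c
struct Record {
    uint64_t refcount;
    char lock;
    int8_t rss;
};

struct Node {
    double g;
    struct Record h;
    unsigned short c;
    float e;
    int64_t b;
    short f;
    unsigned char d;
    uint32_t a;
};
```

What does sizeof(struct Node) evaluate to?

48

Record: 0..8  refcount  (8B, 8-aligned); 8..9  lock  (1B, 1-aligned); 9..10  rss  (1B, 1-aligned); 10..16  -- tail padding (6B); sizeof = 16, alignof = 8
0..8  g  (8B, 8-aligned)
8..24  h  (16B, 8-aligned)
24..26  c  (2B, 2-aligned)
26..28  -- padding (2B)
28..32  e  (4B, 4-aligned)
32..40  b  (8B, 8-aligned)
40..42  f  (2B, 2-aligned)
42..43  d  (1B, 1-aligned)
43..44  -- padding (1B)
44..48  a  (4B, 4-aligned)
sizeof = 48, alignof = 8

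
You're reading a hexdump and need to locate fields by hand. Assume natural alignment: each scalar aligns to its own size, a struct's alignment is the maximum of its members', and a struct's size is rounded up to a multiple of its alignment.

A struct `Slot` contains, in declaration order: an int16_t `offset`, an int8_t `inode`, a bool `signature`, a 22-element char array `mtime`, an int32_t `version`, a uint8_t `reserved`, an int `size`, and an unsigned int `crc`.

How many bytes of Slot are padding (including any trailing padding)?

@0: offset [2B, align 2] → 2
@2: inode [1B, align 1] → 3
@3: signature [1B, align 1] → 4
@4: mtime [22B, align 1] → 26
+2 pad (align 4)
@28: version [4B, align 4] → 32
@32: reserved [1B, align 1] → 33
+3 pad (align 4)
@36: size [4B, align 4] → 40
@40: crc [4B, align 4] → 44
size 44, align 4
data bytes 39, size 44 → padding 5

5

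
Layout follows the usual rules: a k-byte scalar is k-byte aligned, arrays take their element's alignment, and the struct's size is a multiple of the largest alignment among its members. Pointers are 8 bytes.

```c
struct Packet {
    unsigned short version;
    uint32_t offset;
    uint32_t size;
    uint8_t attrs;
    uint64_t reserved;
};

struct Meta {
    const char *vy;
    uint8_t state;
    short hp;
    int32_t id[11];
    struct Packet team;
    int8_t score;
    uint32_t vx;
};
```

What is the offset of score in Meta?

80

Packet: version at 0 (size 2, align 2) → ends 2; pad 2 to align 4 for offset; offset at 4 (size 4, align 4) → ends 8; size at 8 (size 4, align 4) → ends 12; attrs at 12 (size 1, align 1) → ends 13; pad 3 to align 8 for reserved; reserved at 16 (size 8, align 8) → ends 24; total 24 bytes, alignment 8
vy at 0 (size 8, align 8) → ends 8
state at 8 (size 1, align 1) → ends 9
pad 1 to align 2 for hp
hp at 10 (size 2, align 2) → ends 12
id at 12 (size 44, align 4) → ends 56
team at 56 (size 24, align 8) → ends 80
score at 80 (size 1, align 1) → ends 81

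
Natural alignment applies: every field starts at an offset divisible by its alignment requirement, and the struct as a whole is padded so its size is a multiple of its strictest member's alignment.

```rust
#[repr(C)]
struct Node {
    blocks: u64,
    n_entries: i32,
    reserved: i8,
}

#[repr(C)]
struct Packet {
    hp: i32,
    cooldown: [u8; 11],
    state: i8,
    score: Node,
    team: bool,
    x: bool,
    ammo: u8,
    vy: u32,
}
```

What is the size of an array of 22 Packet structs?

880

Node: @0: blocks [8B, align 8] → 8; @8: n_entries [4B, align 4] → 12; @12: reserved [1B, align 1] → 13; +3 tail pad (align 8); size 16, align 8
@0: hp [4B, align 4] → 4
@4: cooldown [11B, align 1] → 15
@15: state [1B, align 1] → 16
@16: score [16B, align 8] → 32
@32: team [1B, align 1] → 33
@33: x [1B, align 1] → 34
@34: ammo [1B, align 1] → 35
+1 pad (align 4)
@36: vy [4B, align 4] → 40
size 40, align 8
array of 22: 22 × 40 = 880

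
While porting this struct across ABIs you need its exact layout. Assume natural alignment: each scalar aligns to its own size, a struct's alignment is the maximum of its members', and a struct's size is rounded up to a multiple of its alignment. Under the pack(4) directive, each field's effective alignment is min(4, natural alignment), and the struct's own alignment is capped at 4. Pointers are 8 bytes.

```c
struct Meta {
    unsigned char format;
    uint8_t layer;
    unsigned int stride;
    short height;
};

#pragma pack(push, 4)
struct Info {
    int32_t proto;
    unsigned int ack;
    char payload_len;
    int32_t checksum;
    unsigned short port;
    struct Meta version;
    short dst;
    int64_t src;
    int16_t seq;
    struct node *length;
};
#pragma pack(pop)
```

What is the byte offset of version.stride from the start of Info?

24

Meta: @0: format [1B, align 1] → 1; @1: layer [1B, align 1] → 2; +2 pad (align 4); @4: stride [4B, align 4] → 8; @8: height [2B, align 2] → 10; +2 tail pad (align 4); size 12, align 4
@0: proto [4B, align 4] → 4
@4: ack [4B, align 4] → 8
@8: payload_len [1B, align 1] → 9
+3 pad (align 4)
@12: checksum [4B, align 4] → 16
@16: port [2B, align 2] → 18
+2 pad (align 4)
@20: version [12B, align 4] → 32
within Meta: stride at 4
20 + 4 = 24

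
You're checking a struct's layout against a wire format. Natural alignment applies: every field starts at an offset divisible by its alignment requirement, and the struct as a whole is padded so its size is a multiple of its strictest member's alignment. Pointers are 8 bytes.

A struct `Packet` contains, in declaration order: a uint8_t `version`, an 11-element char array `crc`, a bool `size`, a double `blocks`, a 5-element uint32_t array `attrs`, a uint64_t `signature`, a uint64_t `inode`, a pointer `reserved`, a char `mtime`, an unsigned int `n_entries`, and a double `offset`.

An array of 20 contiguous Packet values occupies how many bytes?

0..1  version  (1B, 1-aligned)
1..12  crc  (11B, 1-aligned)
12..13  size  (1B, 1-aligned)
13..16  -- padding (3B)
16..24  blocks  (8B, 8-aligned)
24..44  attrs  (20B, 4-aligned)
44..48  -- padding (4B)
48..56  signature  (8B, 8-aligned)
56..64  inode  (8B, 8-aligned)
64..72  reserved  (8B, 8-aligned)
72..73  mtime  (1B, 1-aligned)
73..76  -- padding (3B)
76..80  n_entries  (4B, 4-aligned)
80..88  offset  (8B, 8-aligned)
sizeof = 88, alignof = 8
array of 20: 20 × 88 = 1760

1760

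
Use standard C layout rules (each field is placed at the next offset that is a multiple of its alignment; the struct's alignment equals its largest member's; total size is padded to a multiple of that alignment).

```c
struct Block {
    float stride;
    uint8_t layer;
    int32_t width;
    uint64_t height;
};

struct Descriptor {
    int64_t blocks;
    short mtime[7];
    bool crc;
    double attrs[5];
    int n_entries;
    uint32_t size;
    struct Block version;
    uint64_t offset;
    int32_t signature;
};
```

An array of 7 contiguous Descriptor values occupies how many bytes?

Block: stride at 0 (size 4, align 4) → ends 4; layer at 4 (size 1, align 1) → ends 5; pad 3 to align 4 for width; width at 8 (size 4, align 4) → ends 12; pad 4 to align 8 for height; height at 16 (size 8, align 8) → ends 24; total 24 bytes, alignment 8
blocks at 0 (size 8, align 8) → ends 8
mtime at 8 (size 14, align 2) → ends 22
crc at 22 (size 1, align 1) → ends 23
pad 1 to align 8 for attrs
attrs at 24 (size 40, align 8) → ends 64
n_entries at 64 (size 4, align 4) → ends 68
size at 68 (size 4, align 4) → ends 72
version at 72 (size 24, align 8) → ends 96
offset at 96 (size 8, align 8) → ends 104
signature at 104 (size 4, align 4) → ends 108
tail pad 4 to reach multiple of 8
total 112 bytes, alignment 8
array of 7: 7 × 112 = 784

784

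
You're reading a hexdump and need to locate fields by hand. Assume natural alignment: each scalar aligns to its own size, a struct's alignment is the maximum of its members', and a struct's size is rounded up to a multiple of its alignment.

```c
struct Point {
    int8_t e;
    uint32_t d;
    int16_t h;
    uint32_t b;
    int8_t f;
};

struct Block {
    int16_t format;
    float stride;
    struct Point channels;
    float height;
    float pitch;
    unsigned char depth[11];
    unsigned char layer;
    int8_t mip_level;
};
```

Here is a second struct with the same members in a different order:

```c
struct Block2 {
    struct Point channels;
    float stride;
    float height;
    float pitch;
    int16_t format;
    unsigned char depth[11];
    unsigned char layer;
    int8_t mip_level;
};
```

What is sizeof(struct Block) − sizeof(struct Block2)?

Point: @0: e [1B, align 1] → 1; +3 pad (align 4); @4: d [4B, align 4] → 8; @8: h [2B, align 2] → 10; +2 pad (align 4); @12: b [4B, align 4] → 16; @16: f [1B, align 1] → 17; +3 tail pad (align 4); size 20, align 4
@0: format [2B, align 2] → 2
+2 pad (align 4)
@4: stride [4B, align 4] → 8
@8: channels [20B, align 4] → 28
@28: height [4B, align 4] → 32
@32: pitch [4B, align 4] → 36
@36: depth [11B, align 1] → 47
@47: layer [1B, align 1] → 48
@48: mip_level [1B, align 1] → 49
+3 tail pad (align 4)
size 52, align 4
— Block2 —
@0: channels [20B, align 4] → 20
@20: stride [4B, align 4] → 24
@24: height [4B, align 4] → 28
@28: pitch [4B, align 4] → 32
@32: format [2B, align 2] → 34
@34: depth [11B, align 1] → 45
@45: layer [1B, align 1] → 46
@46: mip_level [1B, align 1] → 47
+1 tail pad (align 4)
size 48, align 4
52 − 48 = 4

4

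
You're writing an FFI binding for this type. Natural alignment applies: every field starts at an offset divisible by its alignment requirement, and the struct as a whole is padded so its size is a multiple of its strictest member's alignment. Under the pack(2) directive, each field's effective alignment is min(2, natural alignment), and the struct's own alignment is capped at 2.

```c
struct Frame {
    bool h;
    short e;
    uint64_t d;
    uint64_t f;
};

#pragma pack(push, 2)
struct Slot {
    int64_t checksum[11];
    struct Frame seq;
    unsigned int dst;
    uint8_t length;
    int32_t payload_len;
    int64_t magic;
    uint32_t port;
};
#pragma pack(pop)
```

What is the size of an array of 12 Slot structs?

Frame: h at 0 (size 1, align 1) → ends 1; pad 1 to align 2 for e; e at 2 (size 2, align 2) → ends 4; pad 4 to align 8 for d; d at 8 (size 8, align 8) → ends 16; f at 16 (size 8, align 8) → ends 24; total 24 bytes, alignment 8
checksum at 0 (size 88, align 2) → ends 88
seq at 88 (size 24, align 2) → ends 112
dst at 112 (size 4, align 2) → ends 116
length at 116 (size 1, align 1) → ends 117
pad 1 to align 2 for payload_len
payload_len at 118 (size 4, align 2) → ends 122
magic at 122 (size 8, align 2) → ends 130
port at 130 (size 4, align 2) → ends 134
total 134 bytes, alignment 2
array of 12: 12 × 134 = 1608

1608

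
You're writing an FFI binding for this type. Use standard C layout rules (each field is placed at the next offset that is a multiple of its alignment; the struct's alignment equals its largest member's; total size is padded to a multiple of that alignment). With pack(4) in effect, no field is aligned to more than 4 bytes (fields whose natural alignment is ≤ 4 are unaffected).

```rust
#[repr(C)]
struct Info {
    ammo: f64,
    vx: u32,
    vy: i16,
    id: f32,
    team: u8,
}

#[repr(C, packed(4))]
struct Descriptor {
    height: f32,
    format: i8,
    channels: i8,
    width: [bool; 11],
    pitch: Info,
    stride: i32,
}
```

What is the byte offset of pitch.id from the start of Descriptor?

36

Info: @0: ammo [8B, align 8] → 8; @8: vx [4B, align 4] → 12; @12: vy [2B, align 2] → 14; +2 pad (align 4); @16: id [4B, align 4] → 20; @20: team [1B, align 1] → 21; +3 tail pad (align 8); size 24, align 8
@0: height [4B, align 4] → 4
@4: format [1B, align 1] → 5
@5: channels [1B, align 1] → 6
@6: width [11B, align 1] → 17
+3 pad (align 4)
@20: pitch [24B, align 4] → 44
within Info: id at 16
20 + 16 = 36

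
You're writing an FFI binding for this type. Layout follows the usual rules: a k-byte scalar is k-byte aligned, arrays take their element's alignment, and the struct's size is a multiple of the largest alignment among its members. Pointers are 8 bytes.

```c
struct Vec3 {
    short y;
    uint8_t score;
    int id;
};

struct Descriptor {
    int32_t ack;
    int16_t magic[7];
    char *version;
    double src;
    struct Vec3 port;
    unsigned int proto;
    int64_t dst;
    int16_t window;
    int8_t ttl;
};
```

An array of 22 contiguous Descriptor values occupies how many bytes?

1584

Vec3: y at 0 (size 2, align 2) → ends 2; score at 2 (size 1, align 1) → ends 3; pad 1 to align 4 for id; id at 4 (size 4, align 4) → ends 8; total 8 bytes, alignment 4
ack at 0 (size 4, align 4) → ends 4
magic at 4 (size 14, align 2) → ends 18
pad 6 to align 8 for version
version at 24 (size 8, align 8) → ends 32
src at 32 (size 8, align 8) → ends 40
port at 40 (size 8, align 4) → ends 48
proto at 48 (size 4, align 4) → ends 52
pad 4 to align 8 for dst
dst at 56 (size 8, align 8) → ends 64
window at 64 (size 2, align 2) → ends 66
ttl at 66 (size 1, align 1) → ends 67
tail pad 5 to reach multiple of 8
total 72 bytes, alignment 8
array of 22: 22 × 72 = 1584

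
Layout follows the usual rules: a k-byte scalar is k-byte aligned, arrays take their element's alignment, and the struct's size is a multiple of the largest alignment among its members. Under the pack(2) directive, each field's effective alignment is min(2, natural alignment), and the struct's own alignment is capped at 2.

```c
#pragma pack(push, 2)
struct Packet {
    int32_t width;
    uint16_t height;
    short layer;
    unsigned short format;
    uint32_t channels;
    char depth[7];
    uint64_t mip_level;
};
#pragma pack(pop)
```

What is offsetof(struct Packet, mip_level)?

@0: width [4B, align 2] → 4
@4: height [2B, align 2] → 6
@6: layer [2B, align 2] → 8
@8: format [2B, align 2] → 10
@10: channels [4B, align 2] → 14
@14: depth [7B, align 1] → 21
+1 pad (align 2)
@22: mip_level [8B, align 2] → 30

22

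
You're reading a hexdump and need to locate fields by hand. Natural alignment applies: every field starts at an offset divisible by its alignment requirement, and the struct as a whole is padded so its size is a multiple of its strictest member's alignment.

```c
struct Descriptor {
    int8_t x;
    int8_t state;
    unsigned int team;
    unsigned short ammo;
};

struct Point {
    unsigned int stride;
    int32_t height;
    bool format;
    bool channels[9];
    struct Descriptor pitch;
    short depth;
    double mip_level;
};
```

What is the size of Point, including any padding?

Descriptor: 0..1  x  (1B, 1-aligned); 1..2  state  (1B, 1-aligned); 2..4  -- padding (2B); 4..8  team  (4B, 4-aligned); 8..10  ammo  (2B, 2-aligned); 10..12  -- tail padding (2B); sizeof = 12, alignof = 4
0..4  stride  (4B, 4-aligned)
4..8  height  (4B, 4-aligned)
8..9  format  (1B, 1-aligned)
9..18  channels  (9B, 1-aligned)
18..20  -- padding (2B)
20..32  pitch  (12B, 4-aligned)
32..34  depth  (2B, 2-aligned)
34..40  -- padding (6B)
40..48  mip_level  (8B, 8-aligned)
sizeof = 48, alignof = 8

48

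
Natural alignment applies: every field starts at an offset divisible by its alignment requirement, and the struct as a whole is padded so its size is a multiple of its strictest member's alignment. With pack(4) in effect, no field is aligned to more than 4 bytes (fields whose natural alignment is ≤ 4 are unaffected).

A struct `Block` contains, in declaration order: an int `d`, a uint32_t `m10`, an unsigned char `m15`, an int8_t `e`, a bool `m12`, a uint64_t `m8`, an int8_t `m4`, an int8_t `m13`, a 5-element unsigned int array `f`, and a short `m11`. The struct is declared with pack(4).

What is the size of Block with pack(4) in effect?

48

0..4  d  (4B, 4-aligned)
4..8  m10  (4B, 4-aligned)
8..9  m15  (1B, 1-aligned)
9..10  e  (1B, 1-aligned)
10..11  m12  (1B, 1-aligned)
11..12  -- padding (1B)
12..20  m8  (8B, 4-aligned)
20..21  m4  (1B, 1-aligned)
21..22  m13  (1B, 1-aligned)
22..24  -- padding (2B)
24..44  f  (20B, 4-aligned)
44..46  m11  (2B, 2-aligned)
46..48  -- tail padding (2B)
sizeof = 48, alignof = 4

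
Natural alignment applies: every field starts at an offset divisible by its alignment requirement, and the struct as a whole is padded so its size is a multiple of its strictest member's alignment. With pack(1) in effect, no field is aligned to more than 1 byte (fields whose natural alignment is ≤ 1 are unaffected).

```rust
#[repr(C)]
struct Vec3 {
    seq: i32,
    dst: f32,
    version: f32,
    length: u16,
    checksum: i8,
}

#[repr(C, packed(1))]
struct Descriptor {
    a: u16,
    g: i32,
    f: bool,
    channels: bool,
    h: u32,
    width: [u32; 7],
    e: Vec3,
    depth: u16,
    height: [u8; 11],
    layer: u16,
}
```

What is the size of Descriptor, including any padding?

Vec3: seq at 0 (size 4, align 4) → ends 4; dst at 4 (size 4, align 4) → ends 8; version at 8 (size 4, align 4) → ends 12; length at 12 (size 2, align 2) → ends 14; checksum at 14 (size 1, align 1) → ends 15; tail pad 1 to reach multiple of 4; total 16 bytes, alignment 4
a at 0 (size 2, align 1) → ends 2
g at 2 (size 4, align 1) → ends 6
f at 6 (size 1, align 1) → ends 7
channels at 7 (size 1, align 1) → ends 8
h at 8 (size 4, align 1) → ends 12
width at 12 (size 28, align 1) → ends 40
e at 40 (size 16, align 1) → ends 56
depth at 56 (size 2, align 1) → ends 58
height at 58 (size 11, align 1) → ends 69
layer at 69 (size 2, align 1) → ends 71
total 71 bytes, alignment 1

71 bytes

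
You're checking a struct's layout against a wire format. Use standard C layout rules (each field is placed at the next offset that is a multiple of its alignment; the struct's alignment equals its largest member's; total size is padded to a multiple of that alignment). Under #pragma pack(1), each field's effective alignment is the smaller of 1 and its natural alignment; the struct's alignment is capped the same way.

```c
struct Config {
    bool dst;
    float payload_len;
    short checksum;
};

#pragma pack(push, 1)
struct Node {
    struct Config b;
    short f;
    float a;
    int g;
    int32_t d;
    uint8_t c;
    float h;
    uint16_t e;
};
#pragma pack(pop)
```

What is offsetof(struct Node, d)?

Config: 0..1  dst  (1B, 1-aligned); 1..4  -- padding (3B); 4..8  payload_len  (4B, 4-aligned); 8..10  checksum  (2B, 2-aligned); 10..12  -- tail padding (2B); sizeof = 12, alignof = 4
0..12  b  (12B, 1-aligned)
12..14  f  (2B, 1-aligned)
14..18  a  (4B, 1-aligned)
18..22  g  (4B, 1-aligned)
22..26  d  (4B, 1-aligned)

22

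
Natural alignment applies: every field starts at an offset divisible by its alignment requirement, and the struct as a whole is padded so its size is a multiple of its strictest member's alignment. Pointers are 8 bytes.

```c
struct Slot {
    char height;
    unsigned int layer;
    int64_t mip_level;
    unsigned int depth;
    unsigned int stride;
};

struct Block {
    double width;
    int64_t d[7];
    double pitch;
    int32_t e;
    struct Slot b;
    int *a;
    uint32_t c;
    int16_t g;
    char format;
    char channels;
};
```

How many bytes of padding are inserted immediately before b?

4

Slot: height at 0 (size 1, align 1) → ends 1; pad 3 to align 4 for layer; layer at 4 (size 4, align 4) → ends 8; mip_level at 8 (size 8, align 8) → ends 16; depth at 16 (size 4, align 4) → ends 20; stride at 20 (size 4, align 4) → ends 24; total 24 bytes, alignment 8
width at 0 (size 8, align 8) → ends 8
d at 8 (size 56, align 8) → ends 64
pitch at 64 (size 8, align 8) → ends 72
e at 72 (size 4, align 4) → ends 76
pad 4 to align 8 for b
b at 80 (size 24, align 8) → ends 104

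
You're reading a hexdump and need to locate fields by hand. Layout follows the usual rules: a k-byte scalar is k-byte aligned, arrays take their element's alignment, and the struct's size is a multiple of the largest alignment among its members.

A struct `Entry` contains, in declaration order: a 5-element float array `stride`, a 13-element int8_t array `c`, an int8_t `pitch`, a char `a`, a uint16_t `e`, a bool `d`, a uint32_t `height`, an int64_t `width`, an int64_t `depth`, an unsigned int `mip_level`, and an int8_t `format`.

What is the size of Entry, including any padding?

72

@0: stride [20B, align 4] → 20
@20: c [13B, align 1] → 33
@33: pitch [1B, align 1] → 34
@34: a [1B, align 1] → 35
+1 pad (align 2)
@36: e [2B, align 2] → 38
@38: d [1B, align 1] → 39
+1 pad (align 4)
@40: height [4B, align 4] → 44
+4 pad (align 8)
@48: width [8B, align 8] → 56
@56: depth [8B, align 8] → 64
@64: mip_level [4B, align 4] → 68
@68: format [1B, align 1] → 69
+3 tail pad (align 8)
size 72, align 8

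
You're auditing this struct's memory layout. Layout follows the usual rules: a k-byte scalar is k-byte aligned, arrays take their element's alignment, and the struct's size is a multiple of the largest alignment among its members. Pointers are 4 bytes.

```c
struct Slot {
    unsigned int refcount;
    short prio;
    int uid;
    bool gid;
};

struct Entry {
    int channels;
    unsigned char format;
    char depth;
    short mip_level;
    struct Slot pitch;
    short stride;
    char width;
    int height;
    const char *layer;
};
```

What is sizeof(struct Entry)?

36 bytes

Slot: refcount at 0 (size 4, align 4) → ends 4; prio at 4 (size 2, align 2) → ends 6; pad 2 to align 4 for uid; uid at 8 (size 4, align 4) → ends 12; gid at 12 (size 1, align 1) → ends 13; tail pad 3 to reach multiple of 4; total 16 bytes, alignment 4
channels at 0 (size 4, align 4) → ends 4
format at 4 (size 1, align 1) → ends 5
depth at 5 (size 1, align 1) → ends 6
mip_level at 6 (size 2, align 2) → ends 8
pitch at 8 (size 16, align 4) → ends 24
stride at 24 (size 2, align 2) → ends 26
width at 26 (size 1, align 1) → ends 27
pad 1 to align 4 for height
height at 28 (size 4, align 4) → ends 32
layer at 32 (size 4, align 4) → ends 36
total 36 bytes, alignment 4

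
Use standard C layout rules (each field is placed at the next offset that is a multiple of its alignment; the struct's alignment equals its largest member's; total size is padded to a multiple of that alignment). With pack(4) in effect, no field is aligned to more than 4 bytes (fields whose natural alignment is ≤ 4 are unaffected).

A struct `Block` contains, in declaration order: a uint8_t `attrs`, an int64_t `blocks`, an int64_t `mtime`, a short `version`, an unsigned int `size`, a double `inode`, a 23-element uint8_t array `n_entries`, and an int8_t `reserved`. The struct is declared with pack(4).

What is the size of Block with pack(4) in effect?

60

attrs at 0 (size 1, align 1) → ends 1
pad 3 to align 4 for blocks
blocks at 4 (size 8, align 4) → ends 12
mtime at 12 (size 8, align 4) → ends 20
version at 20 (size 2, align 2) → ends 22
pad 2 to align 4 for size
size at 24 (size 4, align 4) → ends 28
inode at 28 (size 8, align 4) → ends 36
n_entries at 36 (size 23, align 1) → ends 59
reserved at 59 (size 1, align 1) → ends 60
total 60 bytes, alignment 4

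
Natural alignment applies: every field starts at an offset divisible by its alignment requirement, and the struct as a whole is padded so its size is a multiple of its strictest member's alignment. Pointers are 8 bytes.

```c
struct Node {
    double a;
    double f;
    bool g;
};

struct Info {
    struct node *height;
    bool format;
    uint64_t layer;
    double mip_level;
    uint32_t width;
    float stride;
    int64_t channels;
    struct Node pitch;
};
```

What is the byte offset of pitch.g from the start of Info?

64

Node: a at 0 (size 8, align 8) → ends 8; f at 8 (size 8, align 8) → ends 16; g at 16 (size 1, align 1) → ends 17; tail pad 7 to reach multiple of 8; total 24 bytes, alignment 8
height at 0 (size 8, align 8) → ends 8
format at 8 (size 1, align 1) → ends 9
pad 7 to align 8 for layer
layer at 16 (size 8, align 8) → ends 24
mip_level at 24 (size 8, align 8) → ends 32
width at 32 (size 4, align 4) → ends 36
stride at 36 (size 4, align 4) → ends 40
channels at 40 (size 8, align 8) → ends 48
pitch at 48 (size 24, align 8) → ends 72
within Node: g at 16
48 + 16 = 64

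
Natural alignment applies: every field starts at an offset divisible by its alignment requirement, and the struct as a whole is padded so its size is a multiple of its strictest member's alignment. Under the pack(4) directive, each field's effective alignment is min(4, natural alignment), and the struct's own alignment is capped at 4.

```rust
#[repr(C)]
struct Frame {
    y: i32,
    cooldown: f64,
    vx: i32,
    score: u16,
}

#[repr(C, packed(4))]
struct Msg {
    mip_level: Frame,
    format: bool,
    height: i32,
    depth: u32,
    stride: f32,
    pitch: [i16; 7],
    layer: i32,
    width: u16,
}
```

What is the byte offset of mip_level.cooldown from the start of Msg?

Frame: 0..4  y  (4B, 4-aligned); 4..8  -- padding (4B); 8..16  cooldown  (8B, 8-aligned); 16..20  vx  (4B, 4-aligned); 20..22  score  (2B, 2-aligned); 22..24  -- tail padding (2B); sizeof = 24, alignof = 8
0..24  mip_level  (24B, 4-aligned)
within Frame: cooldown at 8
0 + 8 = 8

8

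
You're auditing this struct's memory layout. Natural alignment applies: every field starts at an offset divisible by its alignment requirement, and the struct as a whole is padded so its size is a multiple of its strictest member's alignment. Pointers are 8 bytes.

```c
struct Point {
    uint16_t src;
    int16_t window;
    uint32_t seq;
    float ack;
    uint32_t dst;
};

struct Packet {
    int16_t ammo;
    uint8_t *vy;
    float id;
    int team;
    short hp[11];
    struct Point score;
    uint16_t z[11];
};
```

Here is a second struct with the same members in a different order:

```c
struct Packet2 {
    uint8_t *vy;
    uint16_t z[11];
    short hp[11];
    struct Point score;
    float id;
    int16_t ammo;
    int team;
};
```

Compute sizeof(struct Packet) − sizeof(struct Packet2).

Point: @0: src [2B, align 2] → 2; @2: window [2B, align 2] → 4; @4: seq [4B, align 4] → 8; @8: ack [4B, align 4] → 12; @12: dst [4B, align 4] → 16; size 16, align 4
@0: ammo [2B, align 2] → 2
+6 pad (align 8)
@8: vy [8B, align 8] → 16
@16: id [4B, align 4] → 20
@20: team [4B, align 4] → 24
@24: hp [22B, align 2] → 46
+2 pad (align 4)
@48: score [16B, align 4] → 64
@64: z [22B, align 2] → 86
+2 tail pad (align 8)
size 88, align 8
— Packet2 —
@0: vy [8B, align 8] → 8
@8: z [22B, align 2] → 30
@30: hp [22B, align 2] → 52
@52: score [16B, align 4] → 68
@68: id [4B, align 4] → 72
@72: ammo [2B, align 2] → 74
+2 pad (align 4)
@76: team [4B, align 4] → 80
size 80, align 8
88 − 80 = 8

8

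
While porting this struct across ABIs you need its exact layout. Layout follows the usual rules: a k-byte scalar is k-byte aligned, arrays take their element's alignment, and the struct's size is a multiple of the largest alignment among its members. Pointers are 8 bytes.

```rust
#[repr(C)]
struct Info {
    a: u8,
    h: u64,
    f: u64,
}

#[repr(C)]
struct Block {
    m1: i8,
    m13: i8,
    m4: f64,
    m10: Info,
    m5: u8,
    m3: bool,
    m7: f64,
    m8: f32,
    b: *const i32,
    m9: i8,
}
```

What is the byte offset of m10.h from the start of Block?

Info: 0..1  a  (1B, 1-aligned); 1..8  -- padding (7B); 8..16  h  (8B, 8-aligned); 16..24  f  (8B, 8-aligned); sizeof = 24, alignof = 8
0..1  m1  (1B, 1-aligned)
1..2  m13  (1B, 1-aligned)
2..8  -- padding (6B)
8..16  m4  (8B, 8-aligned)
16..40  m10  (24B, 8-aligned)
within Info: h at 8
16 + 8 = 24

24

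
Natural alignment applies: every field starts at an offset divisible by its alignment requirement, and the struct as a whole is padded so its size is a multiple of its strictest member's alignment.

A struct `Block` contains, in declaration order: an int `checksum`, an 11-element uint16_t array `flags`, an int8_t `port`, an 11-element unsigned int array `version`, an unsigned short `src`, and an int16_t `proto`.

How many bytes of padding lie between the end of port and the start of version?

1

0..4  checksum  (4B, 4-aligned)
4..26  flags  (22B, 2-aligned)
26..27  port  (1B, 1-aligned)
27..28  -- padding (1B)
28..72  version  (44B, 4-aligned)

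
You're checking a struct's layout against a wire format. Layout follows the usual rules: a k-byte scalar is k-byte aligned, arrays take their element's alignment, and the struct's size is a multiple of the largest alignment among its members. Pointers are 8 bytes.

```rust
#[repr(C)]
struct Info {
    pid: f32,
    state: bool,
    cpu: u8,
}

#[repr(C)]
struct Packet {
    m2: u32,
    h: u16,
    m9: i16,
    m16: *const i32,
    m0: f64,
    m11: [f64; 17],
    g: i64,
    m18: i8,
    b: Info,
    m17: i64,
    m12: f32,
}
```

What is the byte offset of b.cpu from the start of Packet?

Info: @0: pid [4B, align 4] → 4; @4: state [1B, align 1] → 5; @5: cpu [1B, align 1] → 6; +2 tail pad (align 4); size 8, align 4
@0: m2 [4B, align 4] → 4
@4: h [2B, align 2] → 6
@6: m9 [2B, align 2] → 8
@8: m16 [8B, align 8] → 16
@16: m0 [8B, align 8] → 24
@24: m11 [136B, align 8] → 160
@160: g [8B, align 8] → 168
@168: m18 [1B, align 1] → 169
+3 pad (align 4)
@172: b [8B, align 4] → 180
within Info: cpu at 5
172 + 5 = 177

177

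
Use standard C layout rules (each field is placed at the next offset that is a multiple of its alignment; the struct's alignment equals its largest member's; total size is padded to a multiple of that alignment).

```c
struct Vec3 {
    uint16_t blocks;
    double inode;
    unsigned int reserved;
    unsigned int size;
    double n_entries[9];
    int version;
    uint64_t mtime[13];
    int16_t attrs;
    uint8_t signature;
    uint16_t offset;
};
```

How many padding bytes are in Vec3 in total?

0..2  blocks  (2B, 2-aligned)
2..8  -- padding (6B)
8..16  inode  (8B, 8-aligned)
16..20  reserved  (4B, 4-aligned)
20..24  size  (4B, 4-aligned)
24..96  n_entries  (72B, 8-aligned)
96..100  version  (4B, 4-aligned)
100..104  -- padding (4B)
104..208  mtime  (104B, 8-aligned)
208..210  attrs  (2B, 2-aligned)
210..211  signature  (1B, 1-aligned)
211..212  -- padding (1B)
212..214  offset  (2B, 2-aligned)
214..216  -- tail padding (2B)
sizeof = 216, alignof = 8
data bytes 203, size 216 → padding 13

13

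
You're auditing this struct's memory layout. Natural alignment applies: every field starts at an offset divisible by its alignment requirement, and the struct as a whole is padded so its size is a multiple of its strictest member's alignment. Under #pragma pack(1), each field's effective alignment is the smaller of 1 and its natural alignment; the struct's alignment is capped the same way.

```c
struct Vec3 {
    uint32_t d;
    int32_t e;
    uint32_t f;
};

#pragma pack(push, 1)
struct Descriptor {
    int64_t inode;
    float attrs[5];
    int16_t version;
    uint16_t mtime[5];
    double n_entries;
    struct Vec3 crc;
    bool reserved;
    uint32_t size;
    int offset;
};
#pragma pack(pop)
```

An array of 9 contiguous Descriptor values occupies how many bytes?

621

Vec3: @0: d [4B, align 4] → 4; @4: e [4B, align 4] → 8; @8: f [4B, align 4] → 12; size 12, align 4
@0: inode [8B, align 1] → 8
@8: attrs [20B, align 1] → 28
@28: version [2B, align 1] → 30
@30: mtime [10B, align 1] → 40
@40: n_entries [8B, align 1] → 48
@48: crc [12B, align 1] → 60
@60: reserved [1B, align 1] → 61
@61: size [4B, align 1] → 65
@65: offset [4B, align 1] → 69
size 69, align 1
array of 9: 9 × 69 = 621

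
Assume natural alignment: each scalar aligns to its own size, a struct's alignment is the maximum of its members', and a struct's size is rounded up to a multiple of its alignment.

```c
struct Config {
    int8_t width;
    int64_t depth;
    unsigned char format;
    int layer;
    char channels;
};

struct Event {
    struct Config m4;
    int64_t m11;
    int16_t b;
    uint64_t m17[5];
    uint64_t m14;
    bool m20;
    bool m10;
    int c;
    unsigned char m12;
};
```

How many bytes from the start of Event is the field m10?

97

Config: @0: width [1B, align 1] → 1; +7 pad (align 8); @8: depth [8B, align 8] → 16; @16: format [1B, align 1] → 17; +3 pad (align 4); @20: layer [4B, align 4] → 24; @24: channels [1B, align 1] → 25; +7 tail pad (align 8); size 32, align 8
@0: m4 [32B, align 8] → 32
@32: m11 [8B, align 8] → 40
@40: b [2B, align 2] → 42
+6 pad (align 8)
@48: m17 [40B, align 8] → 88
@88: m14 [8B, align 8] → 96
@96: m20 [1B, align 1] → 97
@97: m10 [1B, align 1] → 98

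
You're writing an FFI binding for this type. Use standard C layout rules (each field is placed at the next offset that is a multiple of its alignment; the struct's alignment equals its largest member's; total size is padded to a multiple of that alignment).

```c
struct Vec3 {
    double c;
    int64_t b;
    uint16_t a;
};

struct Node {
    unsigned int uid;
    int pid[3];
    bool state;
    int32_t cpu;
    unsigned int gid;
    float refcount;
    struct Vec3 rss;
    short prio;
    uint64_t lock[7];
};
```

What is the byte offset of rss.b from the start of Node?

40

Vec3: 0..8  c  (8B, 8-aligned); 8..16  b  (8B, 8-aligned); 16..18  a  (2B, 2-aligned); 18..24  -- tail padding (6B); sizeof = 24, alignof = 8
0..4  uid  (4B, 4-aligned)
4..16  pid  (12B, 4-aligned)
16..17  state  (1B, 1-aligned)
17..20  -- padding (3B)
20..24  cpu  (4B, 4-aligned)
24..28  gid  (4B, 4-aligned)
28..32  refcount  (4B, 4-aligned)
32..56  rss  (24B, 8-aligned)
within Vec3: b at 8
32 + 8 = 40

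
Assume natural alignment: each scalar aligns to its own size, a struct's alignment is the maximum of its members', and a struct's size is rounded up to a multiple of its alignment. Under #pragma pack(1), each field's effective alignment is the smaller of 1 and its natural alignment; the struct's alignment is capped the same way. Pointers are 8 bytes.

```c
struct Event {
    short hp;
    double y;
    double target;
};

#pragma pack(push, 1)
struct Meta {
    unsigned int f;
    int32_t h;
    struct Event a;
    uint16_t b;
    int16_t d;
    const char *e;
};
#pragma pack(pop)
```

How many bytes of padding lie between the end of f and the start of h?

0

Event: @0: hp [2B, align 2] → 2; +6 pad (align 8); @8: y [8B, align 8] → 16; @16: target [8B, align 8] → 24; size 24, align 8
@0: f [4B, align 1] → 4
@4: h [4B, align 1] → 8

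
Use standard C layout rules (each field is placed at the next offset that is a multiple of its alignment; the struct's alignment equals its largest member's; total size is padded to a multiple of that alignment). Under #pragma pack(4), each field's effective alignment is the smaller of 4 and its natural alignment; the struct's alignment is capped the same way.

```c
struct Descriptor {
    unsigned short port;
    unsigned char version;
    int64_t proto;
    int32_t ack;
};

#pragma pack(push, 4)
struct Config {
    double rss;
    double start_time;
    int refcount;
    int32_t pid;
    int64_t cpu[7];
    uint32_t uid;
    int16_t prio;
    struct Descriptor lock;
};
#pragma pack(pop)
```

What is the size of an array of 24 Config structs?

Descriptor: port at 0 (size 2, align 2) → ends 2; version at 2 (size 1, align 1) → ends 3; pad 5 to align 8 for proto; proto at 8 (size 8, align 8) → ends 16; ack at 16 (size 4, align 4) → ends 20; tail pad 4 to reach multiple of 8; total 24 bytes, alignment 8
rss at 0 (size 8, align 4) → ends 8
start_time at 8 (size 8, align 4) → ends 16
refcount at 16 (size 4, align 4) → ends 20
pid at 20 (size 4, align 4) → ends 24
cpu at 24 (size 56, align 4) → ends 80
uid at 80 (size 4, align 4) → ends 84
prio at 84 (size 2, align 2) → ends 86
pad 2 to align 4 for lock
lock at 88 (size 24, align 4) → ends 112
total 112 bytes, alignment 4
array of 24: 24 × 112 = 2688

2688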